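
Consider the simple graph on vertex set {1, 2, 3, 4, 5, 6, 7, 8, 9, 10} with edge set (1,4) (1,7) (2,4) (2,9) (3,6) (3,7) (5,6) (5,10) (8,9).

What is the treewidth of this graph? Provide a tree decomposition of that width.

Treewidth 1.
One such decomposition:
Bags: B1 = {5, 10}  B2 = {5, 6}  B3 = {3, 6}  B4 = {3, 7}  B5 = {1, 7}  B6 = {1, 4}  B7 = {2, 4}  B8 = {2, 9}  B9 = {8, 9}
Tree: B1–B2, B2–B3, B3–B4, B4–B5, B5–B6, B6–B7, B7–B8, B8–B9

Each bag holds 2 vertices, so the decomposition has width 1, which upper-bounds the treewidth. G has an edge, so its treewidth is at least 1. Combining the bounds, tw(G) = 1.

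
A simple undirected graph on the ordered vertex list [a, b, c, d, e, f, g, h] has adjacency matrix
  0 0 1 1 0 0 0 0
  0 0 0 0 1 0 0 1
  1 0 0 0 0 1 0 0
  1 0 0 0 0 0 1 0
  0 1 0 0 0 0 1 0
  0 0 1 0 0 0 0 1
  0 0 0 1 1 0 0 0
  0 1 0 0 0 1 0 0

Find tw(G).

2

A width-2 tree decomposition is:
Bags: B1 = {b, e, g}  B2 = {b, g, h}  B3 = {f, g, h}  B4 = {c, f, g}  B5 = {a, c, g}  B6 = {a, d, g}
Tree: B1–B2, B2–B3, B3–B4, B4–B5, B5–B6
Each bag holds 3 vertices, so the decomposition has width 2, which upper-bounds the treewidth. The edges g–e–b–h–f–c–a–d–g form a cycle, so G is not a tree and its treewidth is at least 2. Hence tw(G) = 2 exactly.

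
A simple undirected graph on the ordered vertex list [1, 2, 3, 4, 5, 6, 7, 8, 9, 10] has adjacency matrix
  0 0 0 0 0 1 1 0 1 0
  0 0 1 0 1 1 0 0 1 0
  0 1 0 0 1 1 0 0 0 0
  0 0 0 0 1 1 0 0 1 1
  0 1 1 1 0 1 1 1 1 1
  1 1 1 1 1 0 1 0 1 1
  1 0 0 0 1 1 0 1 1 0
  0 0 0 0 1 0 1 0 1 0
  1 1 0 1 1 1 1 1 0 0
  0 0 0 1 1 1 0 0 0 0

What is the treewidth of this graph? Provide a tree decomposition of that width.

Treewidth 3.
Bags: B1 = {2, 3, 5, 6}  B2 = {2, 5, 6, 9}  B3 = {5, 6, 7, 9}  B4 = {5, 7, 8, 9}  B5 = {1, 6, 7, 9}  B6 = {4, 5, 6, 9}  B7 = {4, 5, 6, 10}
Tree: B1–B2, B2–B3, B3–B4, B3–B5, B3–B6, B6–B7

Every bag has size at most 4, so the width is 4 − 1 = 3 and tw(G) ≤ 3. For the lower bound, the 4 vertices {1, 6, 7, 9} are pairwise adjacent, and any tree decomposition puts a clique entirely inside one bag — forcing width ≥ 3. Hence tw(G) = 3 exactly.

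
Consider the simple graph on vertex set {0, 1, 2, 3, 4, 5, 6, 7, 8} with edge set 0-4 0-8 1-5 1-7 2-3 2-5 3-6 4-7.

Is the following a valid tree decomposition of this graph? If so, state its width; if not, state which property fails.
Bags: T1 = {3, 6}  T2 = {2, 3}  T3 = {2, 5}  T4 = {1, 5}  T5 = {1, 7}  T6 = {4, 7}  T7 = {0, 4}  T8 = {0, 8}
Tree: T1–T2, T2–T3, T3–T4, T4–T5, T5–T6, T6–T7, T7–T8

Every vertex of G appears in some bag (union = {0, 1, 2, 3, 4, 5, 6, 7, 8}); every edge is covered by a bag; and for each vertex v the set of bags containing v is connected in the bag tree. The decomposition is therefore valid. The largest bag has 2 vertices, so the width is 1.

Yes; width 1.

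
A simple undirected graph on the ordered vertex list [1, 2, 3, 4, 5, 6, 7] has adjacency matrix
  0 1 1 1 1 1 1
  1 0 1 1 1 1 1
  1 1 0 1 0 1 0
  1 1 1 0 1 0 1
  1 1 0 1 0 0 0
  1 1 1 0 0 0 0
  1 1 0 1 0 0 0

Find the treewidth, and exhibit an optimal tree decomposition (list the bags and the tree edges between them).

The largest bag has 4 vertices, giving width 3; this decomposition certifies tw(G) ≤ 3. For the lower bound, the 4 vertices {1, 2, 3, 4} are pairwise adjacent, and any tree decomposition puts a clique entirely inside one bag — forcing width ≥ 3. Therefore the treewidth is 3.

Treewidth 3.
One such decomposition:
Bags: B1 = {1, 2, 3, 6}  B2 = {1, 2, 3, 4}  B3 = {1, 2, 4, 5}  B4 = {1, 2, 4, 7}
Tree: B1–B2, B2–B3, B2–B4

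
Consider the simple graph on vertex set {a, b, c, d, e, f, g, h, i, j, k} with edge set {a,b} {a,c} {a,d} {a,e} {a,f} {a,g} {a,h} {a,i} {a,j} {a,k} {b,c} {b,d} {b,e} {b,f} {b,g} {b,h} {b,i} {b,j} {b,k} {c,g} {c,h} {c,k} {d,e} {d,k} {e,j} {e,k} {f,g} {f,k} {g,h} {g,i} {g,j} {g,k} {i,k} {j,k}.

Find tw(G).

A width-4 tree decomposition is:
Bags: B1 = {a, b, g, j, k}  B2 = {a, b, e, j, k}  B3 = {a, b, c, g, k}  B4 = {a, b, d, e, k}  B5 = {a, b, f, g, k}  B6 = {a, b, g, i, k}  B7 = {a, b, c, g, h}
Tree: B1–B2, B1–B3, B2–B4, B3–B5, B5–B6, B3–B7
The largest bag has 5 vertices, giving width 4; this decomposition certifies tw(G) ≤ 4. For the lower bound, the 5 vertices {a, b, c, g, h} are pairwise adjacent, and any tree decomposition puts a clique entirely inside one bag — forcing width ≥ 4. Combining the bounds, tw(G) = 4.

4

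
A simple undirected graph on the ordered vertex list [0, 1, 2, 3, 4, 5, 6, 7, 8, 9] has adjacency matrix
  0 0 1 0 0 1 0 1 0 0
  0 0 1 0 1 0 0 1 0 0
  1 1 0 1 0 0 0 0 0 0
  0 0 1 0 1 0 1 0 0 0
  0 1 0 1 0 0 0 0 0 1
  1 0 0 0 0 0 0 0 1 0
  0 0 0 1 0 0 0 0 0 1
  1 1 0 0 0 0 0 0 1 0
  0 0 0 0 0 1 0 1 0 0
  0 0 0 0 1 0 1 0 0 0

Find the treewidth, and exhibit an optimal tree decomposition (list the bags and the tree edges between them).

Each bag holds 3 vertices, so the decomposition has width 2, which upper-bounds the treewidth. For the lower bound, G contains the cycle 9–6–3–4–9, so G is not a forest; only forests have treewidth ≤ 1, hence tw(G) ≥ 2. Therefore the treewidth is 2.

Treewidth 2.
One such decomposition:
Bags: B1 = {4, 6, 9}  B2 = {3, 4, 6}  B3 = {1, 3, 4}  B4 = {1, 2, 3}  B5 = {1, 2, 7}  B6 = {0, 2, 7}  B7 = {0, 7, 8}  B8 = {0, 5, 8}
Tree: B1–B2, B2–B3, B3–B4, B4–B5, B5–B6, B6–B7, B7–B8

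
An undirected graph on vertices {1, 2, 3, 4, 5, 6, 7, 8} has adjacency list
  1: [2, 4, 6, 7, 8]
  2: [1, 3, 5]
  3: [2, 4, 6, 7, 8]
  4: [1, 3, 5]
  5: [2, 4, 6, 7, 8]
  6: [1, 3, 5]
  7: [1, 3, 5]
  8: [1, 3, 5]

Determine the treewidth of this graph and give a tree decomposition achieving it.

Each bag holds 4 vertices, so the decomposition has width 3, which upper-bounds the treewidth. For the lower bound: the 4 vertex sets {1,6}, {5,7}, {3}, {8} are disjoint, each induces a connected subgraph, and every pair is joined by at least one edge of G. Contracting each set to a single vertex therefore yields K_{4} as a minor, and since treewidth is minor-monotone, tw(G) ≥ tw(K_{4}) = 3. The upper and lower bounds meet at 3, so that is the treewidth.

Treewidth 3.
One such decomposition:
Bags: B1 = {1, 3, 5, 6}  B2 = {1, 3, 5, 7}  B3 = {1, 3, 5, 8}  B4 = {1, 2, 3, 5}  B5 = {1, 3, 4, 5}
Tree: B1–B2, B2–B3, B3–B4, B4–B5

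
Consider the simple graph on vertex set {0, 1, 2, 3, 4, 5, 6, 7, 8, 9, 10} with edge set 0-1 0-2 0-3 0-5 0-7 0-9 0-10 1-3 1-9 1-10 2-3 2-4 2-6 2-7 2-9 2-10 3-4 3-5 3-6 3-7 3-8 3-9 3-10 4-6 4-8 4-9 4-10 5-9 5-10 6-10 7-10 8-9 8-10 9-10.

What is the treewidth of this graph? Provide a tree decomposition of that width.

Treewidth 4.
One optimal decomposition is:
Bags: B1 = {0, 2, 3, 9, 10}  B2 = {2, 3, 4, 9, 10}  B3 = {0, 1, 3, 9, 10}  B4 = {0, 2, 3, 7, 10}  B5 = {2, 3, 4, 6, 10}  B6 = {3, 4, 8, 9, 10}  B7 = {0, 3, 5, 9, 10}
Tree: B1–B2, B1–B3, B1–B4, B2–B5, B2–B6, B1–B7

Every bag has size at most 5, so the width is 5 − 1 = 4 and tw(G) ≤ 4. For the lower bound, the 5 vertices {0, 1, 3, 9, 10} are pairwise adjacent, and any tree decomposition puts a clique entirely inside one bag — forcing width ≥ 4. Hence tw(G) = 4 exactly.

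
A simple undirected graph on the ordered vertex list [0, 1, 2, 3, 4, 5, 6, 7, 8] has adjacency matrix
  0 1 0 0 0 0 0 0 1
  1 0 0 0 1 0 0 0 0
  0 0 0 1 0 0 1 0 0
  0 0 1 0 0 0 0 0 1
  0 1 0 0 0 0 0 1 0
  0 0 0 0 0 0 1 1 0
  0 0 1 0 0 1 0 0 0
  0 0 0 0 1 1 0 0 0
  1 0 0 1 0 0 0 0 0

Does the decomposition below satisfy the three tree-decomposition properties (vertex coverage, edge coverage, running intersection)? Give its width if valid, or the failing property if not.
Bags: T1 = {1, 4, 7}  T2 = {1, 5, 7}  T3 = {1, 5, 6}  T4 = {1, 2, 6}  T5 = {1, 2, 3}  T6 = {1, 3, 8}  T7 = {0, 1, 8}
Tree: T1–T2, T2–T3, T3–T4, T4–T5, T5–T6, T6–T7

Yes; width 2.

Vertex coverage: the bags together contain {0, 1, 2, 3, 4, 5, 6, 7, 8}, the full vertex set. Edge coverage: each edge of G has both endpoints in at least one bag. Running intersection: for every vertex, the bags containing it form a connected subtree. All three properties hold, so this is a valid tree decomposition of width max|bag| − 1 = 2, and hence tw(G) ≤ 2.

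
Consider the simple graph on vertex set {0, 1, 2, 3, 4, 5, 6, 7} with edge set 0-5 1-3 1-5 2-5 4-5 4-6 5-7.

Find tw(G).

1

A width-1 tree decomposition is:
Bags: B1 = {5, 7}  B2 = {2, 5}  B3 = {4, 5}  B4 = {1, 5}  B5 = {4, 6}  B6 = {0, 5}  B7 = {1, 3}
Tree: B1–B2, B1–B3, B2–B4, B3–B5, B4–B6, B4–B7
Each bag holds 2 vertices, so the decomposition has width 1, which upper-bounds the treewidth. G has an edge, so its treewidth is at least 1. Combining the bounds, tw(G) = 1.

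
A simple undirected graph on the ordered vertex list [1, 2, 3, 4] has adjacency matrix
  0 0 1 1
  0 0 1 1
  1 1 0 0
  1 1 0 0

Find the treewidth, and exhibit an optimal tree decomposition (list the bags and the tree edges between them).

The largest bag has 3 vertices, giving width 2; this decomposition certifies tw(G) ≤ 2. For the lower bound, G contains the cycle 3–1–4–2–3, so G is not a forest; only forests have treewidth ≤ 1, hence tw(G) ≥ 2. The upper and lower bounds meet at 2, so that is the treewidth.

Treewidth 2.
Bags: B1 = {1, 3, 4}  B2 = {2, 3, 4}
Tree: B1–B2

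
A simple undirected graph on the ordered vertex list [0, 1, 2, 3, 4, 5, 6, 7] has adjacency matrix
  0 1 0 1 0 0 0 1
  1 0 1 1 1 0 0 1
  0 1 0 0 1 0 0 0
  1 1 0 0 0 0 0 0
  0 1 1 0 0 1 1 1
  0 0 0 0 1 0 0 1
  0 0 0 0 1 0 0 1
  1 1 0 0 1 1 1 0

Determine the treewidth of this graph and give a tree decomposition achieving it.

Every bag has size at most 3, so the width is 3 − 1 = 2 and tw(G) ≤ 2. For the lower bound, the 3 vertices {0, 1, 3} are pairwise adjacent, and any tree decomposition puts a clique entirely inside one bag — forcing width ≥ 2. Hence tw(G) = 2 exactly.

Treewidth 2.
One such decomposition:
Bags: B1 = {0, 1, 7}  B2 = {1, 4, 7}  B3 = {4, 5, 7}  B4 = {0, 1, 3}  B5 = {1, 2, 4}  B6 = {4, 6, 7}
Tree: B1–B2, B2–B3, B1–B4, B2–B5, B3–B6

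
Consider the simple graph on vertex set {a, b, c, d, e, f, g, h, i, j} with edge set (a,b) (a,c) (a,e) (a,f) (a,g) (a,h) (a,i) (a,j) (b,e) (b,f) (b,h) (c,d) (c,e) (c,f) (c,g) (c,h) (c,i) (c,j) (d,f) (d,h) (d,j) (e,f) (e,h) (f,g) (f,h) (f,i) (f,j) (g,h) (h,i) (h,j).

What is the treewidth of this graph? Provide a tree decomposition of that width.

Treewidth 4.
Bags: B1 = {a, b, e, f, h}  B2 = {a, c, e, f, h}  B3 = {a, c, f, h, j}  B4 = {a, c, f, h, i}  B5 = {c, d, f, h, j}  B6 = {a, c, f, g, h}
Tree: B1–B2, B2–B3, B2–B4, B3–B5, B4–B6

The largest bag has 5 vertices, giving width 4; this decomposition certifies tw(G) ≤ 4. For the lower bound, the 5 vertices {c, d, f, h, j} are pairwise adjacent, and any tree decomposition puts a clique entirely inside one bag — forcing width ≥ 4. Combining the bounds, tw(G) = 4.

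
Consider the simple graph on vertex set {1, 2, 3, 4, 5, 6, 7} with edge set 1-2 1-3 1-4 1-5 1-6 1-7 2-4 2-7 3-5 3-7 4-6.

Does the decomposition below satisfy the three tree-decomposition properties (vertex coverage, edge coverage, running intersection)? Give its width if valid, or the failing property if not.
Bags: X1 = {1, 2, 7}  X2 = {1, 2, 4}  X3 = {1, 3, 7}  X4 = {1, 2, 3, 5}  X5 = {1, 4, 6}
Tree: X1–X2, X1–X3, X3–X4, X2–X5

No — bags containing vertex 2 are not connected in the tree.

A tree decomposition must satisfy three properties: every vertex lies in some bag; for every edge, both endpoints lie together in some bag; and for every vertex, the bags containing it form a connected subtree. Here bags containing vertex 2 are not connected in the tree, so the decomposition is invalid.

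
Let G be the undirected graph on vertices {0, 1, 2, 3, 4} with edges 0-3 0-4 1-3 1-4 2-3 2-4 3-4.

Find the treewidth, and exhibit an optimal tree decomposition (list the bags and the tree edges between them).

Treewidth 2.
Bags: B1 = {0, 3, 4}  B2 = {2, 3, 4}  B3 = {1, 3, 4}
Tree: B1–B2, B2–B3

The largest bag has 3 vertices, giving width 2; this decomposition certifies tw(G) ≤ 2. Conversely, {0, 3, 4} is a clique of size 3, and the vertices of any clique must share a bag in every tree decomposition; so some bag has ≥ 3 vertices and tw(G) ≥ 2. Combining the bounds, tw(G) = 2.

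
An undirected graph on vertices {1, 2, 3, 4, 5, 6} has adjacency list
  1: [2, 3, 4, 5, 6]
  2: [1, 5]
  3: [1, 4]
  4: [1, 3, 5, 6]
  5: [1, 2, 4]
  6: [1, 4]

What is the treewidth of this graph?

A width-2 tree decomposition is:
Bags: B1 = {1, 4, 6}  B2 = {1, 3, 4}  B3 = {1, 4, 5}  B4 = {1, 2, 5}
Tree: B1–B2, B1–B3, B3–B4
The largest bag has 3 vertices, giving width 2; this decomposition certifies tw(G) ≤ 2. Conversely, {1, 2, 5} is a clique of size 3, and the vertices of any clique must share a bag in every tree decomposition; so some bag has ≥ 3 vertices and tw(G) ≥ 2. The upper and lower bounds meet at 2, so that is the treewidth.

2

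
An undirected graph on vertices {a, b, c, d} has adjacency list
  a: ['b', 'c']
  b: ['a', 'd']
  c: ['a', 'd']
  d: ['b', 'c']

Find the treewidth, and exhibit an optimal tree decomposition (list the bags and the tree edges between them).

Each bag holds 3 vertices, so the decomposition has width 2, which upper-bounds the treewidth. The edges a–b–d–c–a form a cycle, so G is not a tree and its treewidth is at least 2. Therefore the treewidth is 2.

Treewidth 2.
One optimal decomposition is:
Bags: B1 = {a, b, d}  B2 = {a, c, d}
Tree: B1–B2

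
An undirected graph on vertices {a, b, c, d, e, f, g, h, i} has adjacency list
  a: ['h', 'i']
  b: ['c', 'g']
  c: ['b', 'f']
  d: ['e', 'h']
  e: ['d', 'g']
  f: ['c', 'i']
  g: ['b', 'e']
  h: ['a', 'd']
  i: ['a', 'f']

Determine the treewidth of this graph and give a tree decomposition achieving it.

Treewidth 2.
Bags: B1 = {d, e, g}  B2 = {d, g, h}  B3 = {a, g, h}  B4 = {a, g, i}  B5 = {f, g, i}  B6 = {c, f, g}  B7 = {b, c, g}
Tree: B1–B2, B2–B3, B3–B4, B4–B5, B5–B6, B6–B7

The largest bag has 3 vertices, giving width 2; this decomposition certifies tw(G) ≤ 2. Since g–e–d–h–a–i–f–c–b–g is a cycle in G, G is not acyclic. Forests are exactly the graphs of treewidth ≤ 1, so tw(G) ≥ 2. Therefore the treewidth is 2.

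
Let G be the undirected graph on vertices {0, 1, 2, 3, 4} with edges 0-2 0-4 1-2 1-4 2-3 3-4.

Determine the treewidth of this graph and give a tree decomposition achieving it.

The largest bag has 3 vertices, giving width 2; this decomposition certifies tw(G) ≤ 2. For the lower bound, G contains the cycle 2–3–4–0–2, so G is not a forest; only forests have treewidth ≤ 1, hence tw(G) ≥ 2. Hence tw(G) = 2 exactly.

Treewidth 2.
Bags: B1 = {2, 3, 4}  B2 = {0, 2, 4}  B3 = {1, 2, 4}
Tree: B1–B2, B2–B3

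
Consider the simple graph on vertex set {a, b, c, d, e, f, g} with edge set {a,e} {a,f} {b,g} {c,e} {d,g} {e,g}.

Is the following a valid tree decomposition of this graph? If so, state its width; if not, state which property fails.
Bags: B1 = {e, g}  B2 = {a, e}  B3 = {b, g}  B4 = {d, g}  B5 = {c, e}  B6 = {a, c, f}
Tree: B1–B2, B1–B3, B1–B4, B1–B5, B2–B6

A tree decomposition must satisfy three properties: every vertex lies in some bag; for every edge, both endpoints lie together in some bag; and for every vertex, the bags containing it form a connected subtree. Here bags containing vertex c are not connected in the tree, so the decomposition is invalid.

No — bags containing vertex c are not connected in the tree.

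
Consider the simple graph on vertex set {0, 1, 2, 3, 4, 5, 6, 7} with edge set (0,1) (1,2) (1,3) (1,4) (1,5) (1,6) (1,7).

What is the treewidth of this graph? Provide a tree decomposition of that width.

Each bag holds 2 vertices, so the decomposition has width 1, which upper-bounds the treewidth. Any graph with an edge has treewidth ≥ 1, and G has the edge 1–7. Hence tw(G) = 1 exactly.

Treewidth 1.
One such decomposition:
Bags: B1 = {1, 7}  B2 = {1, 6}  B3 = {0, 1}  B4 = {1, 4}  B5 = {1, 3}  B6 = {1, 2}  B7 = {1, 5}
Tree: B1–B2, B2–B3, B1–B4, B3–B5, B4–B6, B6–B7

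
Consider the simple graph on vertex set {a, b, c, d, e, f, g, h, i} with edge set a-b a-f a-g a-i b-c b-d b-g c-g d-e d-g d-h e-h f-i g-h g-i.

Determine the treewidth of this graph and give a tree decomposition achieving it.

Treewidth 2.
Bags: B1 = {b, c, g}  B2 = {b, d, g}  B3 = {d, g, h}  B4 = {a, b, g}  B5 = {d, e, h}  B6 = {a, g, i}  B7 = {a, f, i}
Tree: B1–B2, B2–B3, B2–B4, B3–B5, B4–B6, B6–B7

Each bag holds 3 vertices, so the decomposition has width 2, which upper-bounds the treewidth. Conversely, {d, g, h} is a clique of size 3, and the vertices of any clique must share a bag in every tree decomposition; so some bag has ≥ 3 vertices and tw(G) ≥ 2. Therefore the treewidth is 2.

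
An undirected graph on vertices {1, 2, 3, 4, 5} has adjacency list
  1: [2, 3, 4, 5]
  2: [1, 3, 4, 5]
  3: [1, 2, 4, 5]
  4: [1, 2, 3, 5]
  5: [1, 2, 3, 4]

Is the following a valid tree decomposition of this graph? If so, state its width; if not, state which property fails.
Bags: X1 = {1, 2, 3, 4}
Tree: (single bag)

No — vertex 5 appears in no bag.

A tree decomposition must satisfy three properties: every vertex lies in some bag; for every edge, both endpoints lie together in some bag; and for every vertex, the bags containing it form a connected subtree. Here vertex 5 appears in no bag, so the decomposition is invalid.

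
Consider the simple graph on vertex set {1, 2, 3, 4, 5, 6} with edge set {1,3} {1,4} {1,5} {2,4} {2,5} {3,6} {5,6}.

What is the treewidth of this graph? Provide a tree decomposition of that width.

Every bag has size at most 3, so the width is 3 − 1 = 2 and tw(G) ≤ 2. For the lower bound, G contains the cycle 6–3–1–5–6, so G is not a forest; only forests have treewidth ≤ 1, hence tw(G) ≥ 2. The upper and lower bounds meet at 2, so that is the treewidth.

Treewidth 2.
One optimal decomposition is:
Bags: B1 = {3, 5, 6}  B2 = {1, 3, 5}  B3 = {1, 2, 5}  B4 = {1, 2, 4}
Tree: B1–B2, B2–B3, B3–B4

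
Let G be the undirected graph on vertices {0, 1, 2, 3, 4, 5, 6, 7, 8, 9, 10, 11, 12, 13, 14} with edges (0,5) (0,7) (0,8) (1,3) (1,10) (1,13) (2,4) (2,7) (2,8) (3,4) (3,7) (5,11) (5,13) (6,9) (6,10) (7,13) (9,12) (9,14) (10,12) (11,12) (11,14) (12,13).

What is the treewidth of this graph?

A width-3 tree decomposition is:
Bags: B1 = {2, 3, 4, 8}  B2 = {2, 3, 7, 8}  B3 = {0, 3, 7, 8}  B4 = {0, 1, 3, 7}  B5 = {0, 1, 7, 13}  B6 = {0, 1, 5, 13}  B7 = {1, 5, 10, 13}  B8 = {5, 10, 12, 13}  B9 = {5, 10, 11, 12}  B10 = {6, 10, 11, 12}  B11 = {6, 9, 11, 12}  B12 = {6, 9, 11, 14}
Tree: B1–B2, B2–B3, B3–B4, B4–B5, B5–B6, B6–B7, B7–B8, B8–B9, B9–B10, B10–B11, B11–B12
Each bag holds 4 vertices, so the decomposition has width 3, which upper-bounds the treewidth. For the lower bound: the 4 vertex sets {2,4,8}, {3}, {7}, {0,1,5,13} are disjoint, each induces a connected subgraph, and every pair is joined by at least one edge of G. Contracting each set to a single vertex therefore yields K_{4} as a minor, and since treewidth is minor-monotone, tw(G) ≥ tw(K_{4}) = 3. Hence tw(G) = 3 exactly.

3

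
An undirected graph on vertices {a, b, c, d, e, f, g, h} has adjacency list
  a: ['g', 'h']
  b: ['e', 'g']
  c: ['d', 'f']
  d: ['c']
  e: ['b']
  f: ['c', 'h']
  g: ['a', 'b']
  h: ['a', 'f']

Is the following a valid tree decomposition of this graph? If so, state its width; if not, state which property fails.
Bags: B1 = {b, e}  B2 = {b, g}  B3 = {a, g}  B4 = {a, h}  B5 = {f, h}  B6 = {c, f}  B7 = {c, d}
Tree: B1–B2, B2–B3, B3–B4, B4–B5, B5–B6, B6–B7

Yes; width 1.

Checking the three conditions: (i) the bags cover all of {a, b, c, d, e, f, g, h}; (ii) for each edge, some bag contains both endpoints; (iii) the bags containing any fixed vertex form a subtree. All hold, so the decomposition is valid with width 2 − 1 = 1.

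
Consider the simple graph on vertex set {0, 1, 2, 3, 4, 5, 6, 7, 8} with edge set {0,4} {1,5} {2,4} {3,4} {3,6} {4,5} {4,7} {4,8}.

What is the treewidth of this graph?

A width-1 tree decomposition is:
Bags: B1 = {4, 8}  B2 = {4, 5}  B3 = {4, 7}  B4 = {1, 5}  B5 = {3, 4}  B6 = {3, 6}  B7 = {2, 4}  B8 = {0, 4}
Tree: B1–B2, B1–B3, B2–B4, B3–B5, B5–B6, B1–B7, B1–B8
The largest bag has 2 vertices, giving width 1; this decomposition certifies tw(G) ≤ 1. G has an edge, so its treewidth is at least 1. Combining the bounds, tw(G) = 1.

1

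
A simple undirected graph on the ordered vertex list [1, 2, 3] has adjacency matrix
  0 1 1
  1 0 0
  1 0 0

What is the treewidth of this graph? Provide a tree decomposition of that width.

Each bag holds 2 vertices, so the decomposition has width 1, which upper-bounds the treewidth. G has an edge, so its treewidth is at least 1. Therefore the treewidth is 1.

Treewidth 1.
One such decomposition:
Bags: B1 = {1, 3}  B2 = {1, 2}
Tree: B1–B2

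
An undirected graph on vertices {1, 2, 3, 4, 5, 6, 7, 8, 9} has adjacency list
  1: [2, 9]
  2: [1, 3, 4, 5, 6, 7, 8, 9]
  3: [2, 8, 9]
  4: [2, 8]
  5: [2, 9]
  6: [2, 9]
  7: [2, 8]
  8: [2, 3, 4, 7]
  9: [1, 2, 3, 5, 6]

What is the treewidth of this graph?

A width-2 tree decomposition is:
Bags: B1 = {2, 3, 9}  B2 = {2, 5, 9}  B3 = {2, 3, 8}  B4 = {1, 2, 9}  B5 = {2, 4, 8}  B6 = {2, 7, 8}  B7 = {2, 6, 9}
Tree: B1–B2, B1–B3, B2–B4, B3–B5, B3–B6, B4–B7
Each bag holds 3 vertices, so the decomposition has width 2, which upper-bounds the treewidth. On the other hand G contains the 3-clique {2, 3, 8}. A clique must lie in a single bag of any decomposition, so no decomposition can have width below 2. The upper and lower bounds meet at 2, so that is the treewidth.

2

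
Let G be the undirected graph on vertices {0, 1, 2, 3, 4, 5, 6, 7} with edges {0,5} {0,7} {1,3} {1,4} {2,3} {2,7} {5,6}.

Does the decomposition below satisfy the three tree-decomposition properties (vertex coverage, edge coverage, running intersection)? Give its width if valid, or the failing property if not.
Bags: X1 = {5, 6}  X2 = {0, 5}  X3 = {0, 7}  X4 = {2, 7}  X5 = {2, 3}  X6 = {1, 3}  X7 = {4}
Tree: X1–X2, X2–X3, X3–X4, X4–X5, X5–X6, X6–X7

No — edge (1,4) lies in no bag.

A tree decomposition must satisfy three properties: every vertex lies in some bag; for every edge, both endpoints lie together in some bag; and for every vertex, the bags containing it form a connected subtree. Here edge (1,4) lies in no bag, so the decomposition is invalid.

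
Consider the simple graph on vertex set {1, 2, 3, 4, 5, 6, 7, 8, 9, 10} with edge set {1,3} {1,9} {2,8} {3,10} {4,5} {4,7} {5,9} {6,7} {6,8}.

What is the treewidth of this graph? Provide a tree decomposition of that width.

Treewidth 1.
Bags: B1 = {3, 10}  B2 = {1, 3}  B3 = {1, 9}  B4 = {5, 9}  B5 = {4, 5}  B6 = {4, 7}  B7 = {6, 7}  B8 = {6, 8}  B9 = {2, 8}
Tree: B1–B2, B2–B3, B3–B4, B4–B5, B5–B6, B6–B7, B7–B8, B8–B9

The largest bag has 2 vertices, giving width 1; this decomposition certifies tw(G) ≤ 1. Since G has at least one edge (e.g. 10–3), it is not an edgeless graph, so tw(G) ≥ 1. The upper and lower bounds meet at 1, so that is the treewidth.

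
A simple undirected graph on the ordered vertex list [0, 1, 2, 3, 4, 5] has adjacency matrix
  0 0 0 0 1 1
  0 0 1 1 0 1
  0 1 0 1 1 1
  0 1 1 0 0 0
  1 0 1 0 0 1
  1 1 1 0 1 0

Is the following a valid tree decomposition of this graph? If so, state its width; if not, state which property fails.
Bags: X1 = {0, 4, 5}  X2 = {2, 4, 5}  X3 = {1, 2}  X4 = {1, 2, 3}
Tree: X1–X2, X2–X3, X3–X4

No — edge (5,1) lies in no bag.

A tree decomposition must satisfy three properties: every vertex lies in some bag; for every edge, both endpoints lie together in some bag; and for every vertex, the bags containing it form a connected subtree. Here edge (5,1) lies in no bag, so the decomposition is invalid.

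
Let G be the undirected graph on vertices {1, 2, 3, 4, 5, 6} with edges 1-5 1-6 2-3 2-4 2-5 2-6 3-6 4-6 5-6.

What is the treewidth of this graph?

A width-2 tree decomposition is:
Bags: B1 = {2, 3, 6}  B2 = {2, 5, 6}  B3 = {2, 4, 6}  B4 = {1, 5, 6}
Tree: B1–B2, B2–B3, B2–B4
Every bag has size at most 3, so the width is 3 − 1 = 2 and tw(G) ≤ 2. For the lower bound, the 3 vertices {1, 5, 6} are pairwise adjacent, and any tree decomposition puts a clique entirely inside one bag — forcing width ≥ 2. Therefore the treewidth is 2.

2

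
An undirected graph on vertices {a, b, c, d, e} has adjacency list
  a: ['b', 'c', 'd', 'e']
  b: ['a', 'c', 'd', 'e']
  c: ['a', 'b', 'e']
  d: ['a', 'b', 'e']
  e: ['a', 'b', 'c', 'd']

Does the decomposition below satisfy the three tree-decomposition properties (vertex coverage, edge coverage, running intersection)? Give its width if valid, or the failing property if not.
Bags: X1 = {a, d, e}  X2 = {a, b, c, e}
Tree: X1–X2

A tree decomposition must satisfy three properties: every vertex lies in some bag; for every edge, both endpoints lie together in some bag; and for every vertex, the bags containing it form a connected subtree. Here edge (b,d) lies in no bag, so the decomposition is invalid.

No — edge (b,d) lies in no bag.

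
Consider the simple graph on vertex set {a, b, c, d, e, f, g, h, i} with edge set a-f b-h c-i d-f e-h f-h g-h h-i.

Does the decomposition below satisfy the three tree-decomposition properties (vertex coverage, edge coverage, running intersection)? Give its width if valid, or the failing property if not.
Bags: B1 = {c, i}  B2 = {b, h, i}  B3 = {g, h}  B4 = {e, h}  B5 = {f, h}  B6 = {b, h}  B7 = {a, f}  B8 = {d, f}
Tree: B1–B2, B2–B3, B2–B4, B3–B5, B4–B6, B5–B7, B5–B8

No — bags containing vertex b are not connected in the tree.

A tree decomposition must satisfy three properties: every vertex lies in some bag; for every edge, both endpoints lie together in some bag; and for every vertex, the bags containing it form a connected subtree. Here bags containing vertex b are not connected in the tree, so the decomposition is invalid.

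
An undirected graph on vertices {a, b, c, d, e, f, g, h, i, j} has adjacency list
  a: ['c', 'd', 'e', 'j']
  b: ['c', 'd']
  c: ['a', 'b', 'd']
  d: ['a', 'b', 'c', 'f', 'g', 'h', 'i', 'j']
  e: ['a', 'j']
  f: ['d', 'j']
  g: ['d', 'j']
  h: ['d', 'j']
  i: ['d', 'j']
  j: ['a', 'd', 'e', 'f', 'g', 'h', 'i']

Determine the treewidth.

2

A width-2 tree decomposition is:
Bags: B1 = {a, d, j}  B2 = {d, i, j}  B3 = {d, g, j}  B4 = {d, h, j}  B5 = {a, e, j}  B6 = {a, c, d}  B7 = {d, f, j}  B8 = {b, c, d}
Tree: B1–B2, B2–B3, B1–B4, B1–B5, B1–B6, B3–B7, B6–B8
Each bag holds 3 vertices, so the decomposition has width 2, which upper-bounds the treewidth. Conversely, {d, f, j} is a clique of size 3, and the vertices of any clique must share a bag in every tree decomposition; so some bag has ≥ 3 vertices and tw(G) ≥ 2. The upper and lower bounds meet at 2, so that is the treewidth.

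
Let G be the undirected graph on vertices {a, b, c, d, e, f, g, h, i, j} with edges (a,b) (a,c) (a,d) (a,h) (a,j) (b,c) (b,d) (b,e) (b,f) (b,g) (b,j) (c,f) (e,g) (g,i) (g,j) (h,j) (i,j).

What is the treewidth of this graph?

2

A width-2 tree decomposition is:
Bags: B1 = {b, c, f}  B2 = {a, b, c}  B3 = {a, b, j}  B4 = {a, h, j}  B5 = {b, g, j}  B6 = {g, i, j}  B7 = {b, e, g}  B8 = {a, b, d}
Tree: B1–B2, B2–B3, B3–B4, B3–B5, B5–B6, B5–B7, B2–B8
Each bag holds 3 vertices, so the decomposition has width 2, which upper-bounds the treewidth. For the lower bound, the 3 vertices {a, h, j} are pairwise adjacent, and any tree decomposition puts a clique entirely inside one bag — forcing width ≥ 2. Hence tw(G) = 2 exactly.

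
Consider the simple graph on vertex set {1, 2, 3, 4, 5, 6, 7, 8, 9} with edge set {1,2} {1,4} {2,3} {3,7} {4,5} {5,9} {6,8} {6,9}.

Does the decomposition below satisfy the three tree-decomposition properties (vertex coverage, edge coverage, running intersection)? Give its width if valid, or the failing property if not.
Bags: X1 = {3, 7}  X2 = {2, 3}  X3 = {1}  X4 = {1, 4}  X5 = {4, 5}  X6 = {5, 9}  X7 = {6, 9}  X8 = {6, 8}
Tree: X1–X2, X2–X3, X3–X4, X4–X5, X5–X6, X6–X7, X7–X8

A tree decomposition must satisfy three properties: every vertex lies in some bag; for every edge, both endpoints lie together in some bag; and for every vertex, the bags containing it form a connected subtree. Here edge (2,1) lies in no bag, so the decomposition is invalid.

No — edge (2,1) lies in no bag.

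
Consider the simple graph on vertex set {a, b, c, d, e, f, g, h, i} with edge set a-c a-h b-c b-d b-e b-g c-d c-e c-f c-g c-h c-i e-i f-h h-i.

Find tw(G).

A width-2 tree decomposition is:
Bags: B1 = {b, c, e}  B2 = {b, c, d}  B3 = {c, e, i}  B4 = {c, h, i}  B5 = {a, c, h}  B6 = {b, c, g}  B7 = {c, f, h}
Tree: B1–B2, B1–B3, B3–B4, B4–B5, B1–B6, B4–B7
Each bag holds 3 vertices, so the decomposition has width 2, which upper-bounds the treewidth. Conversely, {b, c, d} is a clique of size 3, and the vertices of any clique must share a bag in every tree decomposition; so some bag has ≥ 3 vertices and tw(G) ≥ 2. The upper and lower bounds meet at 2, so that is the treewidth.

2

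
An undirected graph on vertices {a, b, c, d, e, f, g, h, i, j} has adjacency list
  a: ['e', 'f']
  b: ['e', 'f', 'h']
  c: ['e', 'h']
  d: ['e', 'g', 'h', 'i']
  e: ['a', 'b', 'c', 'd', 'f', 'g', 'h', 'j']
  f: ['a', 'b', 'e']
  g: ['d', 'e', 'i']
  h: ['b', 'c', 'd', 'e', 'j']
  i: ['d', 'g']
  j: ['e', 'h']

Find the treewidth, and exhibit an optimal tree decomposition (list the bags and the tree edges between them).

The largest bag has 3 vertices, giving width 2; this decomposition certifies tw(G) ≤ 2. Conversely, {d, e, g} is a clique of size 3, and the vertices of any clique must share a bag in every tree decomposition; so some bag has ≥ 3 vertices and tw(G) ≥ 2. Hence tw(G) = 2 exactly.

Treewidth 2.
Bags: B1 = {d, e, h}  B2 = {b, e, h}  B3 = {b, e, f}  B4 = {c, e, h}  B5 = {a, e, f}  B6 = {e, h, j}  B7 = {d, e, g}  B8 = {d, g, i}
Tree: B1–B2, B2–B3, B2–B4, B3–B5, B1–B6, B1–B7, B7–B8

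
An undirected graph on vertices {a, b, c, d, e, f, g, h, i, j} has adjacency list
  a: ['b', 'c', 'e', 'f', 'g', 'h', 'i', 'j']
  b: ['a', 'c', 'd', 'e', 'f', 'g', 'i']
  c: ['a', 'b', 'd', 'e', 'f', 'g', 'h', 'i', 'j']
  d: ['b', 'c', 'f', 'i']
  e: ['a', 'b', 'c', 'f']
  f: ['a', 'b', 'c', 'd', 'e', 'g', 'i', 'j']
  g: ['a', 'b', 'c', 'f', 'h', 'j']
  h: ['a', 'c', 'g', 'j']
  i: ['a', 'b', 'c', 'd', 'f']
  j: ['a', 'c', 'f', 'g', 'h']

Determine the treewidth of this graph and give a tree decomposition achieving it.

Each bag holds 5 vertices, so the decomposition has width 4, which upper-bounds the treewidth. For the lower bound, the 5 vertices {a, c, g, h, j} are pairwise adjacent, and any tree decomposition puts a clique entirely inside one bag — forcing width ≥ 4. The upper and lower bounds meet at 4, so that is the treewidth.

Treewidth 4.
One optimal decomposition is:
Bags: B1 = {a, c, f, g, j}  B2 = {a, b, c, f, g}  B3 = {a, b, c, e, f}  B4 = {a, b, c, f, i}  B5 = {b, c, d, f, i}  B6 = {a, c, g, h, j}
Tree: B1–B2, B2–B3, B3–B4, B4–B5, B1–B6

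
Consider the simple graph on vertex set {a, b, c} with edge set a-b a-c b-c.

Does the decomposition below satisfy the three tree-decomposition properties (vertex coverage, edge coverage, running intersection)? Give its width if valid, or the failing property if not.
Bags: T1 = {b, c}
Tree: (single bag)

A tree decomposition must satisfy three properties: every vertex lies in some bag; for every edge, both endpoints lie together in some bag; and for every vertex, the bags containing it form a connected subtree. Here vertex a appears in no bag, so the decomposition is invalid.

No — vertex a appears in no bag.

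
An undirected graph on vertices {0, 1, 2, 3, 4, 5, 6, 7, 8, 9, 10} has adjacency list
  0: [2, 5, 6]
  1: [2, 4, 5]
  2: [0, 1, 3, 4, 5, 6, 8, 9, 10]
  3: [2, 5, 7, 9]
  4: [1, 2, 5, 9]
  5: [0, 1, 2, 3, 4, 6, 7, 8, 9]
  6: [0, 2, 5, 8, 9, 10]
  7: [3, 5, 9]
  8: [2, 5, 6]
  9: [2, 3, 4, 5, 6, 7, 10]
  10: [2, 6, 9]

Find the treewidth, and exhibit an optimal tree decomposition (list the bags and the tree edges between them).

Treewidth 3.
One optimal decomposition is:
Bags: B1 = {0, 2, 5, 6}  B2 = {2, 5, 6, 9}  B3 = {2, 3, 5, 9}  B4 = {2, 4, 5, 9}  B5 = {2, 6, 9, 10}  B6 = {1, 2, 4, 5}  B7 = {3, 5, 7, 9}  B8 = {2, 5, 6, 8}
Tree: B1–B2, B2–B3, B2–B4, B2–B5, B4–B6, B3–B7, B1–B8

Each bag holds 4 vertices, so the decomposition has width 3, which upper-bounds the treewidth. Conversely, {2, 6, 9, 10} is a clique of size 4, and the vertices of any clique must share a bag in every tree decomposition; so some bag has ≥ 4 vertices and tw(G) ≥ 3. The upper and lower bounds meet at 3, so that is the treewidth.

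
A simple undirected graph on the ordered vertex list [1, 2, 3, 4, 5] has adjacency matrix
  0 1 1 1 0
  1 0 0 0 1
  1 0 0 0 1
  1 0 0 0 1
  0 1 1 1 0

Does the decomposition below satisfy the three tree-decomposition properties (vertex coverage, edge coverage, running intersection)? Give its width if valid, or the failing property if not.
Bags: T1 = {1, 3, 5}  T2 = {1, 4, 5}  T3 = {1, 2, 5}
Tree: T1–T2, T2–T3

Yes; width 2.

Vertex coverage: the bags together contain {1, 2, 3, 4, 5}, the full vertex set. Edge coverage: each edge of G has both endpoints in at least one bag. Running intersection: for every vertex, the bags containing it form a connected subtree. All three properties hold, so this is a valid tree decomposition of width max|bag| − 1 = 2, and hence tw(G) ≤ 2.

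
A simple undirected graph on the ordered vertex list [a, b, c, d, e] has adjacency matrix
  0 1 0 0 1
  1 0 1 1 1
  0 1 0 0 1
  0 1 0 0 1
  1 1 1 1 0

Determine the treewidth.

2

A width-2 tree decomposition is:
Bags: B1 = {a, b, e}  B2 = {b, c, e}  B3 = {b, d, e}
Tree: B1–B2, B1–B3
Every bag has size at most 3, so the width is 3 − 1 = 2 and tw(G) ≤ 2. On the other hand G contains the 3-clique {b, d, e}. A clique must lie in a single bag of any decomposition, so no decomposition can have width below 2. Combining the bounds, tw(G) = 2.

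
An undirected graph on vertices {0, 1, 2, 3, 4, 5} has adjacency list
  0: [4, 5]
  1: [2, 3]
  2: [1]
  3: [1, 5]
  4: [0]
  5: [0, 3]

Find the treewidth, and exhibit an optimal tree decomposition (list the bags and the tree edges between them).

Treewidth 1.
Bags: B1 = {0, 4}  B2 = {0, 5}  B3 = {3, 5}  B4 = {1, 3}  B5 = {1, 2}
Tree: B1–B2, B2–B3, B3–B4, B4–B5

Each bag holds 2 vertices, so the decomposition has width 1, which upper-bounds the treewidth. Since G has at least one edge (e.g. 4–0), it is not an edgeless graph, so tw(G) ≥ 1. Hence tw(G) = 1 exactly.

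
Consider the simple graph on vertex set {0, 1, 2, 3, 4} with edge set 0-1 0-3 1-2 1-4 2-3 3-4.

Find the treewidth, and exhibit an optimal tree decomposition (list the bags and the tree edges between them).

Treewidth 2.
Bags: B1 = {0, 1, 3}  B2 = {1, 2, 3}  B3 = {1, 3, 4}
Tree: B1–B2, B2–B3

The largest bag has 3 vertices, giving width 2; this decomposition certifies tw(G) ≤ 2. For the lower bound, G contains the cycle 0–1–2–3–0, so G is not a forest; only forests have treewidth ≤ 1, hence tw(G) ≥ 2. Hence tw(G) = 2 exactly.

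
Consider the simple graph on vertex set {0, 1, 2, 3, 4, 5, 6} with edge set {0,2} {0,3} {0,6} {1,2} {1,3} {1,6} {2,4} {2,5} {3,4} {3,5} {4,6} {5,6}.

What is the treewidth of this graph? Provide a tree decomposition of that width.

Every bag has size at most 4, so the width is 4 − 1 = 3 and tw(G) ≤ 3. For the lower bound: the 4 vertex sets {1,3}, {0,6}, {2}, {4} are disjoint, each induces a connected subgraph, and every pair is joined by at least one edge of G. Contracting each set to a single vertex therefore yields K_{4} as a minor, and since treewidth is minor-monotone, tw(G) ≥ tw(K_{4}) = 3. Therefore the treewidth is 3.

Treewidth 3.
One such decomposition:
Bags: B1 = {1, 2, 3, 6}  B2 = {0, 2, 3, 6}  B3 = {2, 3, 4, 6}  B4 = {2, 3, 5, 6}
Tree: B1–B2, B2–B3, B3–B4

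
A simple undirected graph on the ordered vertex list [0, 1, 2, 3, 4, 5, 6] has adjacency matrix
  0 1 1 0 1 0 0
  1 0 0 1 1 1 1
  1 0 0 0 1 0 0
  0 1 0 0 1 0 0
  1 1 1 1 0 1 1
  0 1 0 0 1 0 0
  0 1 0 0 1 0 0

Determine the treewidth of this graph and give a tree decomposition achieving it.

Treewidth 2.
Bags: B1 = {1, 3, 4}  B2 = {0, 1, 4}  B3 = {1, 4, 6}  B4 = {1, 4, 5}  B5 = {0, 2, 4}
Tree: B1–B2, B1–B3, B3–B4, B2–B5

Each bag holds 3 vertices, so the decomposition has width 2, which upper-bounds the treewidth. For the lower bound, the 3 vertices {0, 1, 4} are pairwise adjacent, and any tree decomposition puts a clique entirely inside one bag — forcing width ≥ 2. Hence tw(G) = 2 exactly.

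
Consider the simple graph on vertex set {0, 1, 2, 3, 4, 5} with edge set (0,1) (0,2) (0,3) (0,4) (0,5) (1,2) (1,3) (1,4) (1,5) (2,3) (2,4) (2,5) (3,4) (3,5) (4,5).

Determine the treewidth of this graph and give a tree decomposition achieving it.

A single bag containing all 6 vertices is trivially a valid decomposition of width 5. For the lower bound, the 6 vertices {0, 1, 2, 3, 4, 5} are pairwise adjacent, and any tree decomposition puts a clique entirely inside one bag — forcing width ≥ 5. Hence tw(G) = 5 exactly.

Treewidth 5.
One such decomposition:
Bags: B1 = {0, 1, 2, 3, 4, 5}
Tree: (single bag)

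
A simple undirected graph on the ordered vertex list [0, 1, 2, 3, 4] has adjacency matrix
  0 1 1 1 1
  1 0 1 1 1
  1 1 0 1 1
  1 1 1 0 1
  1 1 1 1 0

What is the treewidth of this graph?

4

A width-4 tree decomposition is:
Bags: B1 = {0, 1, 2, 3, 4}
Tree: (single bag)
With just one bag of size 5, the width is 5 − 1 = 4, so tw(G) ≤ 4. For the lower bound, the 5 vertices {0, 1, 2, 3, 4} are pairwise adjacent, and any tree decomposition puts a clique entirely inside one bag — forcing width ≥ 4. The upper and lower bounds meet at 4, so that is the treewidth.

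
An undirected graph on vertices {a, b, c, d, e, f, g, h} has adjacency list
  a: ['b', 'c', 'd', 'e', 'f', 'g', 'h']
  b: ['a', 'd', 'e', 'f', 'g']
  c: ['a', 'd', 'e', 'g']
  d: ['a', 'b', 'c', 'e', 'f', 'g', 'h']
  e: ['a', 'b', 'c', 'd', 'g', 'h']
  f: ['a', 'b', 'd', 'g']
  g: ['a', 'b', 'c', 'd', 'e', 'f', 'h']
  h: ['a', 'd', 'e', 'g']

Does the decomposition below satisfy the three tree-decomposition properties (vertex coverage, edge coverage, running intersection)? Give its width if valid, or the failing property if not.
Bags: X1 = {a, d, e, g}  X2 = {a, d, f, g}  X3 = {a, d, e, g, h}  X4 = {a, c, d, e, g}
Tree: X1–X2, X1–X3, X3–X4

No — vertex b appears in no bag.

A tree decomposition must satisfy three properties: every vertex lies in some bag; for every edge, both endpoints lie together in some bag; and for every vertex, the bags containing it form a connected subtree. Here vertex b appears in no bag, so the decomposition is invalid.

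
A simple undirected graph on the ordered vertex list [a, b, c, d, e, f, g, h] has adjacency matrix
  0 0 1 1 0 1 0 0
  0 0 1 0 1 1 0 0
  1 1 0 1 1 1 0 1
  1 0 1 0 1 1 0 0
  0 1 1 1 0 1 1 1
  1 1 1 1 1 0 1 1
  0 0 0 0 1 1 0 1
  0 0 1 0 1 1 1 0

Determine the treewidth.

3

A width-3 tree decomposition is:
Bags: B1 = {c, d, e, f}  B2 = {a, c, d, f}  B3 = {c, e, f, h}  B4 = {e, f, g, h}  B5 = {b, c, e, f}
Tree: B1–B2, B1–B3, B3–B4, B3–B5
The largest bag has 4 vertices, giving width 3; this decomposition certifies tw(G) ≤ 3. For the lower bound, the 4 vertices {e, f, g, h} are pairwise adjacent, and any tree decomposition puts a clique entirely inside one bag — forcing width ≥ 3. The upper and lower bounds meet at 3, so that is the treewidth.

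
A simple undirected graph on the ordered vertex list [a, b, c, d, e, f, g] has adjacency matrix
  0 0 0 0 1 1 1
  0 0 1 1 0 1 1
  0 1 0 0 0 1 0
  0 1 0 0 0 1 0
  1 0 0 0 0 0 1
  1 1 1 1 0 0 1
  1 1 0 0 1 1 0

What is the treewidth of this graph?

A width-2 tree decomposition is:
Bags: B1 = {b, f, g}  B2 = {b, d, f}  B3 = {b, c, f}  B4 = {a, f, g}  B5 = {a, e, g}
Tree: B1–B2, B2–B3, B1–B4, B4–B5
Each bag holds 3 vertices, so the decomposition has width 2, which upper-bounds the treewidth. Conversely, {a, e, g} is a clique of size 3, and the vertices of any clique must share a bag in every tree decomposition; so some bag has ≥ 3 vertices and tw(G) ≥ 2. Hence tw(G) = 2 exactly.

2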